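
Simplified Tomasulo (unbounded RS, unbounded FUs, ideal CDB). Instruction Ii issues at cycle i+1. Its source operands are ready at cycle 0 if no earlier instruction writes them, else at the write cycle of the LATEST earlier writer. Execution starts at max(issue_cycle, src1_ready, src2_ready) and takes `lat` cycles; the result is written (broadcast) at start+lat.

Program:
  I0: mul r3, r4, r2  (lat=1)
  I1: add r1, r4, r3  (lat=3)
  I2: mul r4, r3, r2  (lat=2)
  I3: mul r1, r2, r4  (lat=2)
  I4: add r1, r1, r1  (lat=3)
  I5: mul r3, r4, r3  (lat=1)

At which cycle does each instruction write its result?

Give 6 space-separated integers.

I0 mul r3: issue@1 deps=(None,None) exec_start@1 write@2
I1 add r1: issue@2 deps=(None,0) exec_start@2 write@5
I2 mul r4: issue@3 deps=(0,None) exec_start@3 write@5
I3 mul r1: issue@4 deps=(None,2) exec_start@5 write@7
I4 add r1: issue@5 deps=(3,3) exec_start@7 write@10
I5 mul r3: issue@6 deps=(2,0) exec_start@6 write@7

Answer: 2 5 5 7 10 7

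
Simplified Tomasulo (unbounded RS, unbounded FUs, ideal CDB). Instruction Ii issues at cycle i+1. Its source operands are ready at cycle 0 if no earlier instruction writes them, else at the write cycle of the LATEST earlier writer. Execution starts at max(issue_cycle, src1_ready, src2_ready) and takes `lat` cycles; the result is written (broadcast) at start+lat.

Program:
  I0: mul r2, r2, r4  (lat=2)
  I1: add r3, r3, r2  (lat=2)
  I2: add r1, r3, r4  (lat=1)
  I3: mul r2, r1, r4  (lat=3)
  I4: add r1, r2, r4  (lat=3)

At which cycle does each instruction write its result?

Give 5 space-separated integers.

I0 mul r2: issue@1 deps=(None,None) exec_start@1 write@3
I1 add r3: issue@2 deps=(None,0) exec_start@3 write@5
I2 add r1: issue@3 deps=(1,None) exec_start@5 write@6
I3 mul r2: issue@4 deps=(2,None) exec_start@6 write@9
I4 add r1: issue@5 deps=(3,None) exec_start@9 write@12

Answer: 3 5 6 9 12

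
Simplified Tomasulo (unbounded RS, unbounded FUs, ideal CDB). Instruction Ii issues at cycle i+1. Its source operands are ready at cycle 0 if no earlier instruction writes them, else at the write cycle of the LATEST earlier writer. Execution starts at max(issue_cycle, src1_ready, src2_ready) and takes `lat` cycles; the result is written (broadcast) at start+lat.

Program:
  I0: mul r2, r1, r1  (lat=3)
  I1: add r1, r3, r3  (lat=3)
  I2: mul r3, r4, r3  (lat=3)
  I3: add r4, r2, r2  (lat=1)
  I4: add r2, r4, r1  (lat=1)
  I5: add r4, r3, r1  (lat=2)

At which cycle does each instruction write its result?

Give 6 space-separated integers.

I0 mul r2: issue@1 deps=(None,None) exec_start@1 write@4
I1 add r1: issue@2 deps=(None,None) exec_start@2 write@5
I2 mul r3: issue@3 deps=(None,None) exec_start@3 write@6
I3 add r4: issue@4 deps=(0,0) exec_start@4 write@5
I4 add r2: issue@5 deps=(3,1) exec_start@5 write@6
I5 add r4: issue@6 deps=(2,1) exec_start@6 write@8

Answer: 4 5 6 5 6 8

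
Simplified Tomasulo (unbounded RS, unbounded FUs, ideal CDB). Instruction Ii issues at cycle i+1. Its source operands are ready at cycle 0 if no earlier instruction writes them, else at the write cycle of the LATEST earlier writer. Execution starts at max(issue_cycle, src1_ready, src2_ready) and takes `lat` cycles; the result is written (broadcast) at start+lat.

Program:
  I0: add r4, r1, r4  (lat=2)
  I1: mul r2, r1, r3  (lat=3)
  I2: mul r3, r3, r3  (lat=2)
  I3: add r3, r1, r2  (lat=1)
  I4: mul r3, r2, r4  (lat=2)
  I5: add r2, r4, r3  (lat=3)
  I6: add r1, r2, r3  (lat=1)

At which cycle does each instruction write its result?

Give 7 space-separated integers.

I0 add r4: issue@1 deps=(None,None) exec_start@1 write@3
I1 mul r2: issue@2 deps=(None,None) exec_start@2 write@5
I2 mul r3: issue@3 deps=(None,None) exec_start@3 write@5
I3 add r3: issue@4 deps=(None,1) exec_start@5 write@6
I4 mul r3: issue@5 deps=(1,0) exec_start@5 write@7
I5 add r2: issue@6 deps=(0,4) exec_start@7 write@10
I6 add r1: issue@7 deps=(5,4) exec_start@10 write@11

Answer: 3 5 5 6 7 10 11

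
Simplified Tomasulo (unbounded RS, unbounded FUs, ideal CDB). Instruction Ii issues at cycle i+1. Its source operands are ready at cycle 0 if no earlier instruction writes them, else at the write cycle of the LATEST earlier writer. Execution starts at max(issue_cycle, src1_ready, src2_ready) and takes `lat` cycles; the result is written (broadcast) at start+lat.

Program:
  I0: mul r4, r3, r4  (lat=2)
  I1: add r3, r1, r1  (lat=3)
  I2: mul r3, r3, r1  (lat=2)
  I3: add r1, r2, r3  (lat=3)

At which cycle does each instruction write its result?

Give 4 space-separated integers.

I0 mul r4: issue@1 deps=(None,None) exec_start@1 write@3
I1 add r3: issue@2 deps=(None,None) exec_start@2 write@5
I2 mul r3: issue@3 deps=(1,None) exec_start@5 write@7
I3 add r1: issue@4 deps=(None,2) exec_start@7 write@10

Answer: 3 5 7 10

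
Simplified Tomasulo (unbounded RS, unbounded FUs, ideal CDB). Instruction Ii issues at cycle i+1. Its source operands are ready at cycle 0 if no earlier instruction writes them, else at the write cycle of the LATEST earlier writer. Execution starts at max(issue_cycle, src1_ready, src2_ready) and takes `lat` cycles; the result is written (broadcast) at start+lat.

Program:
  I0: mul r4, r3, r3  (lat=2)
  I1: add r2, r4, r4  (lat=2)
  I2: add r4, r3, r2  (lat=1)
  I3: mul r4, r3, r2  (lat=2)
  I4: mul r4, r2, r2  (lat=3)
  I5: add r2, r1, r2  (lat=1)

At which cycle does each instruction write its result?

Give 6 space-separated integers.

Answer: 3 5 6 7 8 7

Derivation:
I0 mul r4: issue@1 deps=(None,None) exec_start@1 write@3
I1 add r2: issue@2 deps=(0,0) exec_start@3 write@5
I2 add r4: issue@3 deps=(None,1) exec_start@5 write@6
I3 mul r4: issue@4 deps=(None,1) exec_start@5 write@7
I4 mul r4: issue@5 deps=(1,1) exec_start@5 write@8
I5 add r2: issue@6 deps=(None,1) exec_start@6 write@7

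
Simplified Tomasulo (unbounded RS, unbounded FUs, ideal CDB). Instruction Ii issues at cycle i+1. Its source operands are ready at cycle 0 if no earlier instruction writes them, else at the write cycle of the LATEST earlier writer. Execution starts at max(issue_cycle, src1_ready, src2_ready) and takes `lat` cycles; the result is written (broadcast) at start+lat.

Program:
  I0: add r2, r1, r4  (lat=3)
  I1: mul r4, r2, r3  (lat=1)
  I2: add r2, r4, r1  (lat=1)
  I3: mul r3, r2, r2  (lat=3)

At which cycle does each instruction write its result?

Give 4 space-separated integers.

Answer: 4 5 6 9

Derivation:
I0 add r2: issue@1 deps=(None,None) exec_start@1 write@4
I1 mul r4: issue@2 deps=(0,None) exec_start@4 write@5
I2 add r2: issue@3 deps=(1,None) exec_start@5 write@6
I3 mul r3: issue@4 deps=(2,2) exec_start@6 write@9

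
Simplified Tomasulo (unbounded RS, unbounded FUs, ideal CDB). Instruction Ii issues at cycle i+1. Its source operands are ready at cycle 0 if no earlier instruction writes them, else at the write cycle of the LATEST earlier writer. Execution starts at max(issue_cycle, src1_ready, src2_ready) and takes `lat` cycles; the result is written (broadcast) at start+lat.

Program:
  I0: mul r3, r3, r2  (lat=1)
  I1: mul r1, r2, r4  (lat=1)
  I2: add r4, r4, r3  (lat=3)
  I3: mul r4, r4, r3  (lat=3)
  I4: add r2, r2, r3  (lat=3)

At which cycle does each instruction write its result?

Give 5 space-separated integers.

I0 mul r3: issue@1 deps=(None,None) exec_start@1 write@2
I1 mul r1: issue@2 deps=(None,None) exec_start@2 write@3
I2 add r4: issue@3 deps=(None,0) exec_start@3 write@6
I3 mul r4: issue@4 deps=(2,0) exec_start@6 write@9
I4 add r2: issue@5 deps=(None,0) exec_start@5 write@8

Answer: 2 3 6 9 8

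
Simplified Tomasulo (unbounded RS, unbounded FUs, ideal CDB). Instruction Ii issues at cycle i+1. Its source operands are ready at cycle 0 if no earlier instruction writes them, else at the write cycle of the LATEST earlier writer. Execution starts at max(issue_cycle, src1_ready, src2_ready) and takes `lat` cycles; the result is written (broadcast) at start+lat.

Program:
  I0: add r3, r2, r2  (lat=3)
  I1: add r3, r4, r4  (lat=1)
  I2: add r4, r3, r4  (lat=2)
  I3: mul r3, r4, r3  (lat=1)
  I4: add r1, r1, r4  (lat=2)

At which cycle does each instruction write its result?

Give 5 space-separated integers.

I0 add r3: issue@1 deps=(None,None) exec_start@1 write@4
I1 add r3: issue@2 deps=(None,None) exec_start@2 write@3
I2 add r4: issue@3 deps=(1,None) exec_start@3 write@5
I3 mul r3: issue@4 deps=(2,1) exec_start@5 write@6
I4 add r1: issue@5 deps=(None,2) exec_start@5 write@7

Answer: 4 3 5 6 7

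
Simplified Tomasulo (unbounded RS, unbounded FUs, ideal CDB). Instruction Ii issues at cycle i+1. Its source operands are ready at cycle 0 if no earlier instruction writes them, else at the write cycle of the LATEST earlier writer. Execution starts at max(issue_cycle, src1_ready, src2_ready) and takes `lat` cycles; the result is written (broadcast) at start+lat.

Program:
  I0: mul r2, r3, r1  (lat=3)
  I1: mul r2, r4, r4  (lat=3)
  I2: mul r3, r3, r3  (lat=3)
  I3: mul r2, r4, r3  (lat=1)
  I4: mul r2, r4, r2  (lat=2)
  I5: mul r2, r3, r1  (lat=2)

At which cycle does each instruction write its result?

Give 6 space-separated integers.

Answer: 4 5 6 7 9 8

Derivation:
I0 mul r2: issue@1 deps=(None,None) exec_start@1 write@4
I1 mul r2: issue@2 deps=(None,None) exec_start@2 write@5
I2 mul r3: issue@3 deps=(None,None) exec_start@3 write@6
I3 mul r2: issue@4 deps=(None,2) exec_start@6 write@7
I4 mul r2: issue@5 deps=(None,3) exec_start@7 write@9
I5 mul r2: issue@6 deps=(2,None) exec_start@6 write@8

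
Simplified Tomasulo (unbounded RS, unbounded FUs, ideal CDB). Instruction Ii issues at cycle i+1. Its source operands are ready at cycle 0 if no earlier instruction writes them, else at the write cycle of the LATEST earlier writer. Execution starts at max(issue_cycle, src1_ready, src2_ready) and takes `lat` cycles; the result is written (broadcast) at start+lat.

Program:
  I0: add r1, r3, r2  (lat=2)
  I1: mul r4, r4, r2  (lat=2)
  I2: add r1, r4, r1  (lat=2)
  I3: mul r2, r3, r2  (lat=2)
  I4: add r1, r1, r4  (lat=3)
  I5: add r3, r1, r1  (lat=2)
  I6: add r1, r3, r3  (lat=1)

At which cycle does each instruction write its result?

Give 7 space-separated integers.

Answer: 3 4 6 6 9 11 12

Derivation:
I0 add r1: issue@1 deps=(None,None) exec_start@1 write@3
I1 mul r4: issue@2 deps=(None,None) exec_start@2 write@4
I2 add r1: issue@3 deps=(1,0) exec_start@4 write@6
I3 mul r2: issue@4 deps=(None,None) exec_start@4 write@6
I4 add r1: issue@5 deps=(2,1) exec_start@6 write@9
I5 add r3: issue@6 deps=(4,4) exec_start@9 write@11
I6 add r1: issue@7 deps=(5,5) exec_start@11 write@12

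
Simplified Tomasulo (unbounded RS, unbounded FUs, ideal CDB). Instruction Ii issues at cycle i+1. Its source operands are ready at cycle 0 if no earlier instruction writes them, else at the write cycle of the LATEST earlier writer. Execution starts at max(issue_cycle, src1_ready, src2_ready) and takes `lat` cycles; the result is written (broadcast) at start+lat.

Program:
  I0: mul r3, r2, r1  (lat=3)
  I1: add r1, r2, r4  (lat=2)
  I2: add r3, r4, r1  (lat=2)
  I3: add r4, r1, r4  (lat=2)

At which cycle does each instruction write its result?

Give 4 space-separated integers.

I0 mul r3: issue@1 deps=(None,None) exec_start@1 write@4
I1 add r1: issue@2 deps=(None,None) exec_start@2 write@4
I2 add r3: issue@3 deps=(None,1) exec_start@4 write@6
I3 add r4: issue@4 deps=(1,None) exec_start@4 write@6

Answer: 4 4 6 6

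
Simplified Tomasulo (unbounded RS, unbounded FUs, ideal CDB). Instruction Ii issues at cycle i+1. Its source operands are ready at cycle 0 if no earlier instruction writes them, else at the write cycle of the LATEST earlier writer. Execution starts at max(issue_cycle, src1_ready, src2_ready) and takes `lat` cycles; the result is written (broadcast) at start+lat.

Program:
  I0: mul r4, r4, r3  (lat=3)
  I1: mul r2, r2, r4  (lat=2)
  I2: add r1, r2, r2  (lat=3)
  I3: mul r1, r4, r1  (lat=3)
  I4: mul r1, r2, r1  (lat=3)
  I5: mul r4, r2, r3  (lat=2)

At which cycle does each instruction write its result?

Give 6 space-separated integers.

I0 mul r4: issue@1 deps=(None,None) exec_start@1 write@4
I1 mul r2: issue@2 deps=(None,0) exec_start@4 write@6
I2 add r1: issue@3 deps=(1,1) exec_start@6 write@9
I3 mul r1: issue@4 deps=(0,2) exec_start@9 write@12
I4 mul r1: issue@5 deps=(1,3) exec_start@12 write@15
I5 mul r4: issue@6 deps=(1,None) exec_start@6 write@8

Answer: 4 6 9 12 15 8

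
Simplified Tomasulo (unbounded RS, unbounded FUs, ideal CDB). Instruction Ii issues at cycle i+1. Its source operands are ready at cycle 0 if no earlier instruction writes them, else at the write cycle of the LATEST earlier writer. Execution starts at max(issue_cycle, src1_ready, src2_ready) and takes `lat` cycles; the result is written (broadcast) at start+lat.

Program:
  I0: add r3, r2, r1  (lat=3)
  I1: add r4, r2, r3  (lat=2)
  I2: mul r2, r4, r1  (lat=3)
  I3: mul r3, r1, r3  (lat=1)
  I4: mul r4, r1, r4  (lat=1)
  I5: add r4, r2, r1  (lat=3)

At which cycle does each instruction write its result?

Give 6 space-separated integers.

I0 add r3: issue@1 deps=(None,None) exec_start@1 write@4
I1 add r4: issue@2 deps=(None,0) exec_start@4 write@6
I2 mul r2: issue@3 deps=(1,None) exec_start@6 write@9
I3 mul r3: issue@4 deps=(None,0) exec_start@4 write@5
I4 mul r4: issue@5 deps=(None,1) exec_start@6 write@7
I5 add r4: issue@6 deps=(2,None) exec_start@9 write@12

Answer: 4 6 9 5 7 12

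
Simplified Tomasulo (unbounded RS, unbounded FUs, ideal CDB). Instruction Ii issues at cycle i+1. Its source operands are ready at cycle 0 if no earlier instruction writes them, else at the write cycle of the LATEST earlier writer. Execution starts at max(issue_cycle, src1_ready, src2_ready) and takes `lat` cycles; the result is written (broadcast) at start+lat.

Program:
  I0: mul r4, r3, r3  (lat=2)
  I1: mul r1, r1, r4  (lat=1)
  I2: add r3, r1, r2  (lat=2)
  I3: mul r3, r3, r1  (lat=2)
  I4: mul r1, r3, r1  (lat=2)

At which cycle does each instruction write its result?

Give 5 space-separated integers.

Answer: 3 4 6 8 10

Derivation:
I0 mul r4: issue@1 deps=(None,None) exec_start@1 write@3
I1 mul r1: issue@2 deps=(None,0) exec_start@3 write@4
I2 add r3: issue@3 deps=(1,None) exec_start@4 write@6
I3 mul r3: issue@4 deps=(2,1) exec_start@6 write@8
I4 mul r1: issue@5 deps=(3,1) exec_start@8 write@10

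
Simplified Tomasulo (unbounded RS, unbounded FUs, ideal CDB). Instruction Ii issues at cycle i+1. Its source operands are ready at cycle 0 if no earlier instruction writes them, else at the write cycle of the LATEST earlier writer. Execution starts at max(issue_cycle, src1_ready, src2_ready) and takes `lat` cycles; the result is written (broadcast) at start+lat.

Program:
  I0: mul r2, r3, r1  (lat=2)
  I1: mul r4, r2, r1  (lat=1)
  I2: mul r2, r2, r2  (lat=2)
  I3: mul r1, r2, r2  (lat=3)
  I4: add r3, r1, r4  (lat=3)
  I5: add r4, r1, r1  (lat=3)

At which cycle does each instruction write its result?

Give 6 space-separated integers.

Answer: 3 4 5 8 11 11

Derivation:
I0 mul r2: issue@1 deps=(None,None) exec_start@1 write@3
I1 mul r4: issue@2 deps=(0,None) exec_start@3 write@4
I2 mul r2: issue@3 deps=(0,0) exec_start@3 write@5
I3 mul r1: issue@4 deps=(2,2) exec_start@5 write@8
I4 add r3: issue@5 deps=(3,1) exec_start@8 write@11
I5 add r4: issue@6 deps=(3,3) exec_start@8 write@11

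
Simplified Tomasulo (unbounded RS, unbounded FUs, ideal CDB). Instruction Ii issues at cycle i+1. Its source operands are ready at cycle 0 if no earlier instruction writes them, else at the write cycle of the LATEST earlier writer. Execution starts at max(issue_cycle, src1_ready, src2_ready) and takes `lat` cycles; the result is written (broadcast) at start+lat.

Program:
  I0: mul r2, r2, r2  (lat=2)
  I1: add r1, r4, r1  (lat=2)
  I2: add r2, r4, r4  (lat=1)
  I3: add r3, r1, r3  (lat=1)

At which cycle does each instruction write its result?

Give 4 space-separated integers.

Answer: 3 4 4 5

Derivation:
I0 mul r2: issue@1 deps=(None,None) exec_start@1 write@3
I1 add r1: issue@2 deps=(None,None) exec_start@2 write@4
I2 add r2: issue@3 deps=(None,None) exec_start@3 write@4
I3 add r3: issue@4 deps=(1,None) exec_start@4 write@5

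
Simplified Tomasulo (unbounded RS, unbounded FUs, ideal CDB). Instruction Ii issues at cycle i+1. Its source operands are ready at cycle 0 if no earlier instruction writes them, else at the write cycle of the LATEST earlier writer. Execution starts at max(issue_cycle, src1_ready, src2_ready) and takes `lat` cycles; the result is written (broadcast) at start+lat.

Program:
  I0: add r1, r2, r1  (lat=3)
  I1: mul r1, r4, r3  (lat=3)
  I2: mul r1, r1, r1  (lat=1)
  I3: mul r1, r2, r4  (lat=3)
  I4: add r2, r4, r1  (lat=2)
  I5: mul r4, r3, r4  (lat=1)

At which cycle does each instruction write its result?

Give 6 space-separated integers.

I0 add r1: issue@1 deps=(None,None) exec_start@1 write@4
I1 mul r1: issue@2 deps=(None,None) exec_start@2 write@5
I2 mul r1: issue@3 deps=(1,1) exec_start@5 write@6
I3 mul r1: issue@4 deps=(None,None) exec_start@4 write@7
I4 add r2: issue@5 deps=(None,3) exec_start@7 write@9
I5 mul r4: issue@6 deps=(None,None) exec_start@6 write@7

Answer: 4 5 6 7 9 7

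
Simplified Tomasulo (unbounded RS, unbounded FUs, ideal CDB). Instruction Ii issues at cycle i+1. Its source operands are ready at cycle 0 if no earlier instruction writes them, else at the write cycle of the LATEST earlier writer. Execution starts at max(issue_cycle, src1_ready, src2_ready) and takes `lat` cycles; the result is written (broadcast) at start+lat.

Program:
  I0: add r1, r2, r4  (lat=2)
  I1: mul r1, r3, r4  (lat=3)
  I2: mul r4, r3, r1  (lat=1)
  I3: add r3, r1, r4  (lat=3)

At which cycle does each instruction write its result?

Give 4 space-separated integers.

Answer: 3 5 6 9

Derivation:
I0 add r1: issue@1 deps=(None,None) exec_start@1 write@3
I1 mul r1: issue@2 deps=(None,None) exec_start@2 write@5
I2 mul r4: issue@3 deps=(None,1) exec_start@5 write@6
I3 add r3: issue@4 deps=(1,2) exec_start@6 write@9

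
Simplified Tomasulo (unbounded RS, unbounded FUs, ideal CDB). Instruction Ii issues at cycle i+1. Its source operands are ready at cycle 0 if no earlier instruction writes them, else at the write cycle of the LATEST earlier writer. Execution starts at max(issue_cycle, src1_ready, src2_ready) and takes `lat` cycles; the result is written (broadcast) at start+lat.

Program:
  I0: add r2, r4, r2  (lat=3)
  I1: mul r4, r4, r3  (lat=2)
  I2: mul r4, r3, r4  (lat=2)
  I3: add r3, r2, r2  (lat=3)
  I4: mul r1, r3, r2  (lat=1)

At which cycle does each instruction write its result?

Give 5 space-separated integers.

Answer: 4 4 6 7 8

Derivation:
I0 add r2: issue@1 deps=(None,None) exec_start@1 write@4
I1 mul r4: issue@2 deps=(None,None) exec_start@2 write@4
I2 mul r4: issue@3 deps=(None,1) exec_start@4 write@6
I3 add r3: issue@4 deps=(0,0) exec_start@4 write@7
I4 mul r1: issue@5 deps=(3,0) exec_start@7 write@8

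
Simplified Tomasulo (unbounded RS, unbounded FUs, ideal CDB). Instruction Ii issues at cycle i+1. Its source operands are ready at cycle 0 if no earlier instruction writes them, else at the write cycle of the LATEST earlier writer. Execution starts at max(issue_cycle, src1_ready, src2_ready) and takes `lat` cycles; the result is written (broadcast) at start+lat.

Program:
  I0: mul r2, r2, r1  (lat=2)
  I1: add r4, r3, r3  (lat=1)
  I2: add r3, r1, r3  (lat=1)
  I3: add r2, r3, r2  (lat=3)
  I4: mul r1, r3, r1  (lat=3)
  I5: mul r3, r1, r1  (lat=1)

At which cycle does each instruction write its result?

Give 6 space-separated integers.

I0 mul r2: issue@1 deps=(None,None) exec_start@1 write@3
I1 add r4: issue@2 deps=(None,None) exec_start@2 write@3
I2 add r3: issue@3 deps=(None,None) exec_start@3 write@4
I3 add r2: issue@4 deps=(2,0) exec_start@4 write@7
I4 mul r1: issue@5 deps=(2,None) exec_start@5 write@8
I5 mul r3: issue@6 deps=(4,4) exec_start@8 write@9

Answer: 3 3 4 7 8 9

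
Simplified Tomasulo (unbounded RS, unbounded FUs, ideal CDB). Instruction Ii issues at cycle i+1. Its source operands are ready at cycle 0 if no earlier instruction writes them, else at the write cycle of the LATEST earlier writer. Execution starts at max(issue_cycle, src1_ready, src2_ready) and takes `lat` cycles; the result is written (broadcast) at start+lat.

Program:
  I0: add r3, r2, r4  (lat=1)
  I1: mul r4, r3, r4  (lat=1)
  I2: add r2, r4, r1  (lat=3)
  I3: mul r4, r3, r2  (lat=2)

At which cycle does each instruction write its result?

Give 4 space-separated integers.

I0 add r3: issue@1 deps=(None,None) exec_start@1 write@2
I1 mul r4: issue@2 deps=(0,None) exec_start@2 write@3
I2 add r2: issue@3 deps=(1,None) exec_start@3 write@6
I3 mul r4: issue@4 deps=(0,2) exec_start@6 write@8

Answer: 2 3 6 8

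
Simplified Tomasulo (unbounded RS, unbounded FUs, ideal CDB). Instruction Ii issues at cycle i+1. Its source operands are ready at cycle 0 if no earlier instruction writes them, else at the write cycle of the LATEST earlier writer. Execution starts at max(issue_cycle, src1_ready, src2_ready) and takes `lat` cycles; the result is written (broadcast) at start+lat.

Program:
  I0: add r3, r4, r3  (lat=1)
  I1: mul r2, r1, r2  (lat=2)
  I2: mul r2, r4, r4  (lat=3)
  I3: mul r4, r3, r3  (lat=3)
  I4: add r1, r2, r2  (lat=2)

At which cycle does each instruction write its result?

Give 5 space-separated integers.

Answer: 2 4 6 7 8

Derivation:
I0 add r3: issue@1 deps=(None,None) exec_start@1 write@2
I1 mul r2: issue@2 deps=(None,None) exec_start@2 write@4
I2 mul r2: issue@3 deps=(None,None) exec_start@3 write@6
I3 mul r4: issue@4 deps=(0,0) exec_start@4 write@7
I4 add r1: issue@5 deps=(2,2) exec_start@6 write@8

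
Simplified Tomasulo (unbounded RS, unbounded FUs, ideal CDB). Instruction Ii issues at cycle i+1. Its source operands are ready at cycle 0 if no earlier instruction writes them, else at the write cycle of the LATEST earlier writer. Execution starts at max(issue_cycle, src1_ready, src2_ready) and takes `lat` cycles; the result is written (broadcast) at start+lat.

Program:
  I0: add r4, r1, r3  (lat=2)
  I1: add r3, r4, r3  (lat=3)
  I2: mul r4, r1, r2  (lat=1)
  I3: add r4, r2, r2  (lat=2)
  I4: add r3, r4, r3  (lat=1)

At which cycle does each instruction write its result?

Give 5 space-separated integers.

I0 add r4: issue@1 deps=(None,None) exec_start@1 write@3
I1 add r3: issue@2 deps=(0,None) exec_start@3 write@6
I2 mul r4: issue@3 deps=(None,None) exec_start@3 write@4
I3 add r4: issue@4 deps=(None,None) exec_start@4 write@6
I4 add r3: issue@5 deps=(3,1) exec_start@6 write@7

Answer: 3 6 4 6 7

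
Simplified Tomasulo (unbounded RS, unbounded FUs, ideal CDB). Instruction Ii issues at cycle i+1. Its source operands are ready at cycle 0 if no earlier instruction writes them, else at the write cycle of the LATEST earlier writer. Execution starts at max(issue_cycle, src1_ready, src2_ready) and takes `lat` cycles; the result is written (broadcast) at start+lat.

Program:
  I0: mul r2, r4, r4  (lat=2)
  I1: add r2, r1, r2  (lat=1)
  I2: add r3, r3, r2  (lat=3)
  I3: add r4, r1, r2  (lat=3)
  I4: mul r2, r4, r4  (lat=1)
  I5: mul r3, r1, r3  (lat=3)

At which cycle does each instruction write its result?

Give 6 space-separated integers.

Answer: 3 4 7 7 8 10

Derivation:
I0 mul r2: issue@1 deps=(None,None) exec_start@1 write@3
I1 add r2: issue@2 deps=(None,0) exec_start@3 write@4
I2 add r3: issue@3 deps=(None,1) exec_start@4 write@7
I3 add r4: issue@4 deps=(None,1) exec_start@4 write@7
I4 mul r2: issue@5 deps=(3,3) exec_start@7 write@8
I5 mul r3: issue@6 deps=(None,2) exec_start@7 write@10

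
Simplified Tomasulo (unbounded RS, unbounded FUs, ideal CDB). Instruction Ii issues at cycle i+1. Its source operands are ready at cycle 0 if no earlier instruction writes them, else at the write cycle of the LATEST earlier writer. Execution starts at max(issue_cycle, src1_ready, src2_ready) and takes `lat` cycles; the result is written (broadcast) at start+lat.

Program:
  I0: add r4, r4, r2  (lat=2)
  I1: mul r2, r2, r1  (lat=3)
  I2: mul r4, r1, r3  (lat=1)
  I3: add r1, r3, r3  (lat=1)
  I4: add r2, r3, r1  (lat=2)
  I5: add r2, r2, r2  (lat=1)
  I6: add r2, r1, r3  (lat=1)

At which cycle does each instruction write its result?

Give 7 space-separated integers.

Answer: 3 5 4 5 7 8 8

Derivation:
I0 add r4: issue@1 deps=(None,None) exec_start@1 write@3
I1 mul r2: issue@2 deps=(None,None) exec_start@2 write@5
I2 mul r4: issue@3 deps=(None,None) exec_start@3 write@4
I3 add r1: issue@4 deps=(None,None) exec_start@4 write@5
I4 add r2: issue@5 deps=(None,3) exec_start@5 write@7
I5 add r2: issue@6 deps=(4,4) exec_start@7 write@8
I6 add r2: issue@7 deps=(3,None) exec_start@7 write@8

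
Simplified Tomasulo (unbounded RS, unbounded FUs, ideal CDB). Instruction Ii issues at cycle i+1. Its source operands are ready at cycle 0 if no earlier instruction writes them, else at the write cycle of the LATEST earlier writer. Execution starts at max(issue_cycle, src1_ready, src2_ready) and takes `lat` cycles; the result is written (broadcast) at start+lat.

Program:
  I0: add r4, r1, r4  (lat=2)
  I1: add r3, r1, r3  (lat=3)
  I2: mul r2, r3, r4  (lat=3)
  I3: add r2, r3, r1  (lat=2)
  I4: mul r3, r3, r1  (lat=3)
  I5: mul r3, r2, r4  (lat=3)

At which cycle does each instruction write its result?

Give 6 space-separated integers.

Answer: 3 5 8 7 8 10

Derivation:
I0 add r4: issue@1 deps=(None,None) exec_start@1 write@3
I1 add r3: issue@2 deps=(None,None) exec_start@2 write@5
I2 mul r2: issue@3 deps=(1,0) exec_start@5 write@8
I3 add r2: issue@4 deps=(1,None) exec_start@5 write@7
I4 mul r3: issue@5 deps=(1,None) exec_start@5 write@8
I5 mul r3: issue@6 deps=(3,0) exec_start@7 write@10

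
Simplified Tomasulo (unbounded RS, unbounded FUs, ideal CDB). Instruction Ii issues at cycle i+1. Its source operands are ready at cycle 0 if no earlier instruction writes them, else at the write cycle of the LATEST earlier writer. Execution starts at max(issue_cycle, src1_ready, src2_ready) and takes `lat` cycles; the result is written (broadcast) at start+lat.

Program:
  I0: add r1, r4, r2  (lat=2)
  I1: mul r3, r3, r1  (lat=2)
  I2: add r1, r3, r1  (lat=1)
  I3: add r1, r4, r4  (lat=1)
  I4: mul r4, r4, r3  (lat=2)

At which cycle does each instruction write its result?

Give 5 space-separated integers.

I0 add r1: issue@1 deps=(None,None) exec_start@1 write@3
I1 mul r3: issue@2 deps=(None,0) exec_start@3 write@5
I2 add r1: issue@3 deps=(1,0) exec_start@5 write@6
I3 add r1: issue@4 deps=(None,None) exec_start@4 write@5
I4 mul r4: issue@5 deps=(None,1) exec_start@5 write@7

Answer: 3 5 6 5 7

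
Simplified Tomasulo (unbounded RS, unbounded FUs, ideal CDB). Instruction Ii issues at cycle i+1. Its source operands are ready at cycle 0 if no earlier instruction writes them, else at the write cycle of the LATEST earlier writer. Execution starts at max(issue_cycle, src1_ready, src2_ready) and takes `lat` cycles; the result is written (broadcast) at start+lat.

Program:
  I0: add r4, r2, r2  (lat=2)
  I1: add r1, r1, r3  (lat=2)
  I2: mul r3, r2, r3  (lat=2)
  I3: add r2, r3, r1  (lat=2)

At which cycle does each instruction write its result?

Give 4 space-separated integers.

Answer: 3 4 5 7

Derivation:
I0 add r4: issue@1 deps=(None,None) exec_start@1 write@3
I1 add r1: issue@2 deps=(None,None) exec_start@2 write@4
I2 mul r3: issue@3 deps=(None,None) exec_start@3 write@5
I3 add r2: issue@4 deps=(2,1) exec_start@5 write@7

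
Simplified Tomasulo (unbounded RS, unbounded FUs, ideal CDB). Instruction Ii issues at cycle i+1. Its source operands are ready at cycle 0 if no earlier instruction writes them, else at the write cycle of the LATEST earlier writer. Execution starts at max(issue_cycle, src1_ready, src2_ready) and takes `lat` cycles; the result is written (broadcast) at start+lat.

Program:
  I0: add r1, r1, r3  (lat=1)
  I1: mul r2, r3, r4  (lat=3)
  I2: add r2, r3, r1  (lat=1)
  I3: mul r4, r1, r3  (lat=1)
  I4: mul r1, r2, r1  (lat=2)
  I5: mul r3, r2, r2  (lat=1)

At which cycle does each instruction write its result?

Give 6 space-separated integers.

I0 add r1: issue@1 deps=(None,None) exec_start@1 write@2
I1 mul r2: issue@2 deps=(None,None) exec_start@2 write@5
I2 add r2: issue@3 deps=(None,0) exec_start@3 write@4
I3 mul r4: issue@4 deps=(0,None) exec_start@4 write@5
I4 mul r1: issue@5 deps=(2,0) exec_start@5 write@7
I5 mul r3: issue@6 deps=(2,2) exec_start@6 write@7

Answer: 2 5 4 5 7 7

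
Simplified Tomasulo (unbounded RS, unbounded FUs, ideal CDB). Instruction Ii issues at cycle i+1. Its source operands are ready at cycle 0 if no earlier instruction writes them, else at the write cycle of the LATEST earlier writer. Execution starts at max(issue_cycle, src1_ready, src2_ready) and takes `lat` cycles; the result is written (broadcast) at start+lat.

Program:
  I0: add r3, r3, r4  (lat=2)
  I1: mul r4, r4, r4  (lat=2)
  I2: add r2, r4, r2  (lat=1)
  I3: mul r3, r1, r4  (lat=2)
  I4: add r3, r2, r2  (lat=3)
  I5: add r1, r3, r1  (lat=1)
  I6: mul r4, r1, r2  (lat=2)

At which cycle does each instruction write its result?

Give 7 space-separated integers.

I0 add r3: issue@1 deps=(None,None) exec_start@1 write@3
I1 mul r4: issue@2 deps=(None,None) exec_start@2 write@4
I2 add r2: issue@3 deps=(1,None) exec_start@4 write@5
I3 mul r3: issue@4 deps=(None,1) exec_start@4 write@6
I4 add r3: issue@5 deps=(2,2) exec_start@5 write@8
I5 add r1: issue@6 deps=(4,None) exec_start@8 write@9
I6 mul r4: issue@7 deps=(5,2) exec_start@9 write@11

Answer: 3 4 5 6 8 9 11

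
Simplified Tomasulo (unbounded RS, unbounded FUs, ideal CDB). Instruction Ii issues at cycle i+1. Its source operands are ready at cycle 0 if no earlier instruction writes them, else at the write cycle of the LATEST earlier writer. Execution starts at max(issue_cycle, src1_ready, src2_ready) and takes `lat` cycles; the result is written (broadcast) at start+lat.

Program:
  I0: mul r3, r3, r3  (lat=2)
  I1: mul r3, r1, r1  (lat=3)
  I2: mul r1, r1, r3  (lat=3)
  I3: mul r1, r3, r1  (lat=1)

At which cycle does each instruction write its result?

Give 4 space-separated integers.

Answer: 3 5 8 9

Derivation:
I0 mul r3: issue@1 deps=(None,None) exec_start@1 write@3
I1 mul r3: issue@2 deps=(None,None) exec_start@2 write@5
I2 mul r1: issue@3 deps=(None,1) exec_start@5 write@8
I3 mul r1: issue@4 deps=(1,2) exec_start@8 write@9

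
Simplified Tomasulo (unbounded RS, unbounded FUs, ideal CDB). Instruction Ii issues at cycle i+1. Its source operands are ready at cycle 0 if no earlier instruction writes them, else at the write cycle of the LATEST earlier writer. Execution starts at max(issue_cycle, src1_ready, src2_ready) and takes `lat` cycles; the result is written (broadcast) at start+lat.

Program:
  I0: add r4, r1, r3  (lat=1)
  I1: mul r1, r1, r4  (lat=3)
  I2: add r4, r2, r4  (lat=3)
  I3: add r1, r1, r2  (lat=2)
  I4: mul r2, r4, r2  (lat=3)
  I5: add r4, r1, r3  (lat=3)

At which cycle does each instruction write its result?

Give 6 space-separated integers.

I0 add r4: issue@1 deps=(None,None) exec_start@1 write@2
I1 mul r1: issue@2 deps=(None,0) exec_start@2 write@5
I2 add r4: issue@3 deps=(None,0) exec_start@3 write@6
I3 add r1: issue@4 deps=(1,None) exec_start@5 write@7
I4 mul r2: issue@5 deps=(2,None) exec_start@6 write@9
I5 add r4: issue@6 deps=(3,None) exec_start@7 write@10

Answer: 2 5 6 7 9 10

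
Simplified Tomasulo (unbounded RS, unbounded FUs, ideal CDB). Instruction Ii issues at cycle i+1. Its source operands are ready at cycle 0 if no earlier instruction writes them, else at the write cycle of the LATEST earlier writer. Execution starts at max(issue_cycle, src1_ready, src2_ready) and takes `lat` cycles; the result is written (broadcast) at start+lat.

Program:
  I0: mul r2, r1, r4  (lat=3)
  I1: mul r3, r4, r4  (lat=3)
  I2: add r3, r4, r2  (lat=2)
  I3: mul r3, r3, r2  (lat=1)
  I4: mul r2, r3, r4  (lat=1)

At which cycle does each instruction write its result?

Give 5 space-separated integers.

I0 mul r2: issue@1 deps=(None,None) exec_start@1 write@4
I1 mul r3: issue@2 deps=(None,None) exec_start@2 write@5
I2 add r3: issue@3 deps=(None,0) exec_start@4 write@6
I3 mul r3: issue@4 deps=(2,0) exec_start@6 write@7
I4 mul r2: issue@5 deps=(3,None) exec_start@7 write@8

Answer: 4 5 6 7 8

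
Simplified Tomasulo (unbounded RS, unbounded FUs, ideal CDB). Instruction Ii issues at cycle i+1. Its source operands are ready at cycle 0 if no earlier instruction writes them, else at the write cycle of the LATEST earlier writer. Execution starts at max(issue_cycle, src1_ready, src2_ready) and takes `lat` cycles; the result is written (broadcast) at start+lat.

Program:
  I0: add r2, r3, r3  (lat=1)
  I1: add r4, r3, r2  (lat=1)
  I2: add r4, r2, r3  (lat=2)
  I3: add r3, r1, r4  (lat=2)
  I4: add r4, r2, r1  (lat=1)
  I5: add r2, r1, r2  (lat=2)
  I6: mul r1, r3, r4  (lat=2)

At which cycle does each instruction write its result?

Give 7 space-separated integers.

Answer: 2 3 5 7 6 8 9

Derivation:
I0 add r2: issue@1 deps=(None,None) exec_start@1 write@2
I1 add r4: issue@2 deps=(None,0) exec_start@2 write@3
I2 add r4: issue@3 deps=(0,None) exec_start@3 write@5
I3 add r3: issue@4 deps=(None,2) exec_start@5 write@7
I4 add r4: issue@5 deps=(0,None) exec_start@5 write@6
I5 add r2: issue@6 deps=(None,0) exec_start@6 write@8
I6 mul r1: issue@7 deps=(3,4) exec_start@7 write@9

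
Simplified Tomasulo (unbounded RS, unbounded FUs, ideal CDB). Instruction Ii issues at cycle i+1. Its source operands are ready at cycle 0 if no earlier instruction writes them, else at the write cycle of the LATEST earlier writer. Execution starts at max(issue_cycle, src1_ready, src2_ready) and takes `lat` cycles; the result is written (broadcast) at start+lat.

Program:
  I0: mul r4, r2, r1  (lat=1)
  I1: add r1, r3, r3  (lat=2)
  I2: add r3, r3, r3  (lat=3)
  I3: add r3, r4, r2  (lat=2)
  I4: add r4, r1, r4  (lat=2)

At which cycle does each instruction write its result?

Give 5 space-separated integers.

I0 mul r4: issue@1 deps=(None,None) exec_start@1 write@2
I1 add r1: issue@2 deps=(None,None) exec_start@2 write@4
I2 add r3: issue@3 deps=(None,None) exec_start@3 write@6
I3 add r3: issue@4 deps=(0,None) exec_start@4 write@6
I4 add r4: issue@5 deps=(1,0) exec_start@5 write@7

Answer: 2 4 6 6 7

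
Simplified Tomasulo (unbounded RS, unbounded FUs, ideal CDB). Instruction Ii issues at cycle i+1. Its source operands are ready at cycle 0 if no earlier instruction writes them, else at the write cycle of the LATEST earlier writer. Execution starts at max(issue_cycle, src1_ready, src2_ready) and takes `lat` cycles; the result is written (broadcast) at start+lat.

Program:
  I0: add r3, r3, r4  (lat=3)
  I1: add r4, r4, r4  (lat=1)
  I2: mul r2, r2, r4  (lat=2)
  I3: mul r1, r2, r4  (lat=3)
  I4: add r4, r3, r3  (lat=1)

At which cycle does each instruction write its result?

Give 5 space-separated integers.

Answer: 4 3 5 8 6

Derivation:
I0 add r3: issue@1 deps=(None,None) exec_start@1 write@4
I1 add r4: issue@2 deps=(None,None) exec_start@2 write@3
I2 mul r2: issue@3 deps=(None,1) exec_start@3 write@5
I3 mul r1: issue@4 deps=(2,1) exec_start@5 write@8
I4 add r4: issue@5 deps=(0,0) exec_start@5 write@6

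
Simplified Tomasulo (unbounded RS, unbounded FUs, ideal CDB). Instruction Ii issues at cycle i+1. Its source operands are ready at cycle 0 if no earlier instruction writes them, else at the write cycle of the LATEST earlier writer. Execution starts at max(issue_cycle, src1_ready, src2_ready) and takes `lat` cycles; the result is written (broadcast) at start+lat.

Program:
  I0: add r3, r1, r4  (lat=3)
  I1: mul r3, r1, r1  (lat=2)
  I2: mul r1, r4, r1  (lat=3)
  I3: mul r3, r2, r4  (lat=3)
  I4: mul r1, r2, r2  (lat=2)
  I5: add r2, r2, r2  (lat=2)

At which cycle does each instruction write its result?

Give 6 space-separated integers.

I0 add r3: issue@1 deps=(None,None) exec_start@1 write@4
I1 mul r3: issue@2 deps=(None,None) exec_start@2 write@4
I2 mul r1: issue@3 deps=(None,None) exec_start@3 write@6
I3 mul r3: issue@4 deps=(None,None) exec_start@4 write@7
I4 mul r1: issue@5 deps=(None,None) exec_start@5 write@7
I5 add r2: issue@6 deps=(None,None) exec_start@6 write@8

Answer: 4 4 6 7 7 8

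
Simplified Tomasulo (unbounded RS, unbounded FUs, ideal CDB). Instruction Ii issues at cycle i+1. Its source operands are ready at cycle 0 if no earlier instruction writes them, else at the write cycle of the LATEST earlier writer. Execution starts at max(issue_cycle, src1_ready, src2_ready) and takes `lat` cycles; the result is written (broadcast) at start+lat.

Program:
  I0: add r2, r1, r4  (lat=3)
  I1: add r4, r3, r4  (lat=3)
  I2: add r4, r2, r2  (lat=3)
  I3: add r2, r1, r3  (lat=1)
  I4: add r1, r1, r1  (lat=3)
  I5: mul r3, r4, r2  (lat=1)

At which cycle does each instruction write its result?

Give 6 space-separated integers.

I0 add r2: issue@1 deps=(None,None) exec_start@1 write@4
I1 add r4: issue@2 deps=(None,None) exec_start@2 write@5
I2 add r4: issue@3 deps=(0,0) exec_start@4 write@7
I3 add r2: issue@4 deps=(None,None) exec_start@4 write@5
I4 add r1: issue@5 deps=(None,None) exec_start@5 write@8
I5 mul r3: issue@6 deps=(2,3) exec_start@7 write@8

Answer: 4 5 7 5 8 8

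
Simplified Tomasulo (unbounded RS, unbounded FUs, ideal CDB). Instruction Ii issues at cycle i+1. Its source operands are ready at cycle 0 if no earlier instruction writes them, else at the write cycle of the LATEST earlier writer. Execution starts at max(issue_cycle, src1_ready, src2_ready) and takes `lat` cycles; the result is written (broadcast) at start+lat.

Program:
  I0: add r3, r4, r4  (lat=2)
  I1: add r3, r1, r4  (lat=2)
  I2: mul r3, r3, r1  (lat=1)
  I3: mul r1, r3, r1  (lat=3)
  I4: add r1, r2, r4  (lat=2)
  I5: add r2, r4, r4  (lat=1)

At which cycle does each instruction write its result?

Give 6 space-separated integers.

I0 add r3: issue@1 deps=(None,None) exec_start@1 write@3
I1 add r3: issue@2 deps=(None,None) exec_start@2 write@4
I2 mul r3: issue@3 deps=(1,None) exec_start@4 write@5
I3 mul r1: issue@4 deps=(2,None) exec_start@5 write@8
I4 add r1: issue@5 deps=(None,None) exec_start@5 write@7
I5 add r2: issue@6 deps=(None,None) exec_start@6 write@7

Answer: 3 4 5 8 7 7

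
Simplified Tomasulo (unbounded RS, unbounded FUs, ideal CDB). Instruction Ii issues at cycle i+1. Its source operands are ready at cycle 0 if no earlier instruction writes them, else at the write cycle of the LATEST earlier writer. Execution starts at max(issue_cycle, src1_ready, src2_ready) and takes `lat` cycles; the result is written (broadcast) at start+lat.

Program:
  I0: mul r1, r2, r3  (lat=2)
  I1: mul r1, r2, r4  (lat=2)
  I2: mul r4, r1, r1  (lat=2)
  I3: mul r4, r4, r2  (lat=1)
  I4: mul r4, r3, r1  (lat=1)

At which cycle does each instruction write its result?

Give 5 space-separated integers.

I0 mul r1: issue@1 deps=(None,None) exec_start@1 write@3
I1 mul r1: issue@2 deps=(None,None) exec_start@2 write@4
I2 mul r4: issue@3 deps=(1,1) exec_start@4 write@6
I3 mul r4: issue@4 deps=(2,None) exec_start@6 write@7
I4 mul r4: issue@5 deps=(None,1) exec_start@5 write@6

Answer: 3 4 6 7 6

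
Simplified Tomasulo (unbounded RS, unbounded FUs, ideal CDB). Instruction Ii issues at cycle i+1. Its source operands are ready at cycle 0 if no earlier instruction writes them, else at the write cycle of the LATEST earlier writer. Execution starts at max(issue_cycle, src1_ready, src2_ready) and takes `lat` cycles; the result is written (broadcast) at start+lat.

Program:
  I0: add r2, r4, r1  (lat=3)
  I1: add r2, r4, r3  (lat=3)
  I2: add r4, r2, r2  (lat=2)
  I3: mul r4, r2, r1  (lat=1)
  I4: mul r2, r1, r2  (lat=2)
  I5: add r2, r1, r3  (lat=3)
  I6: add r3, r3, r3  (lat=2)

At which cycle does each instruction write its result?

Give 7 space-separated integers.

Answer: 4 5 7 6 7 9 9

Derivation:
I0 add r2: issue@1 deps=(None,None) exec_start@1 write@4
I1 add r2: issue@2 deps=(None,None) exec_start@2 write@5
I2 add r4: issue@3 deps=(1,1) exec_start@5 write@7
I3 mul r4: issue@4 deps=(1,None) exec_start@5 write@6
I4 mul r2: issue@5 deps=(None,1) exec_start@5 write@7
I5 add r2: issue@6 deps=(None,None) exec_start@6 write@9
I6 add r3: issue@7 deps=(None,None) exec_start@7 write@9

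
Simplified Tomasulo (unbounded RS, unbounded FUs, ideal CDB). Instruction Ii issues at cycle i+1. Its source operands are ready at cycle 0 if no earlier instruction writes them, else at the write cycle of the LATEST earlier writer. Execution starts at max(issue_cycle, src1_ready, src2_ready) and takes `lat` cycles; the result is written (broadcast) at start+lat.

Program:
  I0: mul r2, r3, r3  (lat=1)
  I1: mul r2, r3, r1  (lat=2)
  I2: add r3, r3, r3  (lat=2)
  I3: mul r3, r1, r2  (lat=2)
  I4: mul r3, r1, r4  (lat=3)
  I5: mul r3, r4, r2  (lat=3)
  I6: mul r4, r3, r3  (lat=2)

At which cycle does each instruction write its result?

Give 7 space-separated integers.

Answer: 2 4 5 6 8 9 11

Derivation:
I0 mul r2: issue@1 deps=(None,None) exec_start@1 write@2
I1 mul r2: issue@2 deps=(None,None) exec_start@2 write@4
I2 add r3: issue@3 deps=(None,None) exec_start@3 write@5
I3 mul r3: issue@4 deps=(None,1) exec_start@4 write@6
I4 mul r3: issue@5 deps=(None,None) exec_start@5 write@8
I5 mul r3: issue@6 deps=(None,1) exec_start@6 write@9
I6 mul r4: issue@7 deps=(5,5) exec_start@9 write@11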